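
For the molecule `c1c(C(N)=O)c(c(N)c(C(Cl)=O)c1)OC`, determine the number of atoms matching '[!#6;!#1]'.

The query [!#6;!#1] means: not carbon and not hydrogen — any heteroatom.
Check the 15 heavy atoms by environment: 6× c (aromatic) → no; 3× C → no; 3× O → match; 1× Cl → match; 2× N → match.
Summing the matching environments: 3 + 1 + 2 = 6 matching atoms.

6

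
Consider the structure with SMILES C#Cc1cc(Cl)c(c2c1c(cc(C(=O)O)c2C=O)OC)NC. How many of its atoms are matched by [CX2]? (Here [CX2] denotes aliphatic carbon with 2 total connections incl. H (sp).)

2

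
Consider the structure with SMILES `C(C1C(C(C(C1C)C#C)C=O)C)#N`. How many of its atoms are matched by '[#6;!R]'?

The query [#6;!R] means: carbon not in any ring.
Check the 13 heavy atoms by environment: 5× C (in 5-ring) → no; 6× C (acyclic) → match; 1× N (acyclic) → no; 1× O (acyclic) → no.
That gives 6 matching atoms.

6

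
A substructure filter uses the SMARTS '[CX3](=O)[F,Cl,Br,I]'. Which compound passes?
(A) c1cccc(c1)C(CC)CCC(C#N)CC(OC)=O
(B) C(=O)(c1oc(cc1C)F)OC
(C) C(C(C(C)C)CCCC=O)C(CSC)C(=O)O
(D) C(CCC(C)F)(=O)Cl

D

[CX3](=O)[F,Cl,Br,I] describes a carbonyl carbon bonded to a halogen (an acyl halide).
(A) has a methyl-ester group (-C(=O)OCH3) but the carbonyl is bonded to -O-C, not to a halogen.
(B) has a methyl-ester group (-C(=O)OCH3) but the carbonyl is bonded to -O-C, not to a halogen.
(C) has a carboxylic acid group (-C(=O)OH) but the carbonyl is bonded to -OH, not to a halogen.
(D) contains an acyl chloride (-C(=O)Cl), which satisfies every atom and bond constraint.
So the answer is (D).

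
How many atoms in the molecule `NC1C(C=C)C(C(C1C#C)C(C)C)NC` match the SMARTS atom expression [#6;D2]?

2

The query [#6;D2] means: any carbon bonded to exactly two heavy atoms.
Check the 15 heavy atoms by environment: 6× C (D3) → no; 2× C (D2) → match; 5× C (D1) → no; 1× N (D1) → no; 1× N (D2) → no.
That gives 2 matching atoms.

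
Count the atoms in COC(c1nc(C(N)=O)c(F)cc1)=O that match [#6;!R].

The query [#6;!R] means: carbon not in any ring.
Check the 14 heavy atoms by environment: 1× n (aromatic, in 6-ring) → no; 5× c (aromatic, in 6-ring) → no; 3× C (acyclic) → match; 3× O (acyclic) → no; 1× N (acyclic) → no; 1× F (acyclic) → no.
That gives 3 matching atoms.

3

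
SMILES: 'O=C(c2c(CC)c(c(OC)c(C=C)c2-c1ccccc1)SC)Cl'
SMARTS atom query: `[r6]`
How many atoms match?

The query [r6] means: r6 matches atoms in a six-membered ring.
Check the 23 heavy atoms by environment: 12× c (aromatic, in 6-ring) → match; 7× C (acyclic) → no; 2× O (acyclic) → no; 1× Cl (acyclic) → no; 1× S (acyclic) → no.
That gives 12 matching atoms.

12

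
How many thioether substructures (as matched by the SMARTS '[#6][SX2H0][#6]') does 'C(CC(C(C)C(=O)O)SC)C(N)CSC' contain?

[#6][SX2H0][#6] is the SMARTS for a thioether: an aliphatic sulfur bridging two carbons with no H on the sulfur.
The molecule carries 2 separate instances of a methylthio ether (-SCH3) meeting every constraint; each maps to a distinct set of atoms, giving 2 matches.

2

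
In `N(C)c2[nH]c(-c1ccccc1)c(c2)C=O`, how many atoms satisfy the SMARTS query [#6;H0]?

The query [#6;H0] means: any carbon with no attached hydrogen.
Check the 15 heavy atoms by environment: 1× n (aromatic, H1) → no; 4× c (aromatic, H0) → match; 6× c (aromatic, H1) → no; 1× N (H1) → no; 1× C (H3) → no; 1× C (H1) → no; 1× O (H0) → no.
That gives 4 matching atoms.

4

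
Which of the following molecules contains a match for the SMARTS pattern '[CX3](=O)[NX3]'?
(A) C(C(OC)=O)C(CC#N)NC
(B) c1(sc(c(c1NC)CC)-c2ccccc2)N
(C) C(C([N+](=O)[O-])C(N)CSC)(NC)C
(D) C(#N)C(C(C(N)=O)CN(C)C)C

D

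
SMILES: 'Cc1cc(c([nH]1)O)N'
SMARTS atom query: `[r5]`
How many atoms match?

5

Check the 8 heavy atoms by environment: 1× n (aromatic, in 5-ring) → match; 4× c (aromatic, in 5-ring) → match; 1× O (acyclic) → no; 1× C (acyclic) → no; 1× N (acyclic) → no.
Summing the matching environments: 1 + 4 = 5 matching atoms.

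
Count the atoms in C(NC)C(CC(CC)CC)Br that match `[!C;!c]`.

Check the 11 heavy atoms by environment: 9× C → no; 1× Br → match; 1× N → match.
Summing the matching environments: 1 + 1 = 2 matching atoms.

2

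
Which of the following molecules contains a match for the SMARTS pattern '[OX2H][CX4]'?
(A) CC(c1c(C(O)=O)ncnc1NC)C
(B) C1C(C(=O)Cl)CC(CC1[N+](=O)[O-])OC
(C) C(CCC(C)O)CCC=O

C

[OX2H][CX4] describes a hydroxyl oxygen bound to an sp3 (X4) carbon (an aliphatic alcohol).
(A) has a carboxylic acid group (-C(=O)OH) but the -OH is on a CX3 carbonyl carbon, not a CX4 carbon.
(B) has a methoxy ether (-OCH3) but the oxygen has H0 (ether), not H1.
(C) contains a hydroxyl group (-OH), which satisfies every atom and bond constraint.
So the answer is (C).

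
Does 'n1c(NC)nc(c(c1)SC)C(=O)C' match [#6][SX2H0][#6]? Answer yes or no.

The pattern [#6][SX2H0][#6] describes an aliphatic sulfur bridging two carbons with no H on the sulfur — a thioether.
The molecule carries a methylthio ether (-SCH3), whose atoms satisfy every constraint of the query, so the pattern matches.

Yes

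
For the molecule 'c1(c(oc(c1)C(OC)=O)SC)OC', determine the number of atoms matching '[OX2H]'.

The query [OX2H] means: aliphatic oxygen with two connections, one of which is H — an -OH oxygen.
Check the 13 heavy atoms by environment: 1× o (aromatic, H0, X2) → no; 3× c (aromatic, H0, X3) → no; 1× c (aromatic, H1, X3) → no; 1× C (H0, X3) → no; 1× O (H0, X1) → no; 2× O (H0, X2) → no; 3× C (H3, X4) → no; 1× S (H0, X2) → no.
No environment satisfies the query, so 0 matching atoms.

0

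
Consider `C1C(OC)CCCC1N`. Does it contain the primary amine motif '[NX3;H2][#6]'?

Yes

The pattern [NX3;H2][#6] describes a trivalent nitrogen with two H attached to carbon — a primary amine.
The molecule carries a primary amino group (-NH2), whose atoms satisfy every constraint of the query, so the pattern matches.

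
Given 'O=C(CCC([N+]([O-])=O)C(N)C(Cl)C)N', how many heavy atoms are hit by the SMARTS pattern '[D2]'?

2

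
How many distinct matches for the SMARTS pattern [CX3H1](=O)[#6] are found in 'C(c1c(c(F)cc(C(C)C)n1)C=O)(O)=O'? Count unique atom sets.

1

[CX3H1](=O)[#6] is the SMARTS for an aldehyde: an sp2 carbon with one H, double-bonded to O and single-bonded to carbon.
Exactly one fragment in the molecule meets all constraints, giving 1 match.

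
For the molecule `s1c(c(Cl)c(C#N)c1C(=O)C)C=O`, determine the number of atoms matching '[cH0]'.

4

The query [cH0] means: aromatic carbon with no attached hydrogen (substituted or ring-fusion).
Check the 13 heavy atoms by environment: 1× s (aromatic, H0) → no; 4× c (aromatic, H0) → match; 2× C (H0) → no; 2× O (H0) → no; 1× C (H3) → no; 1× Cl (H0) → no; 1× N (H0) → no; 1× C (H1) → no.
That gives 4 matching atoms.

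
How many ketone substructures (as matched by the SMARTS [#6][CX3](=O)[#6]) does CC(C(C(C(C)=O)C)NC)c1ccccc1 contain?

1

[#6][CX3](=O)[#6] is the SMARTS for a ketone: a carbonyl carbon (no H) flanked by two carbons.
Exactly one fragment in the molecule meets all constraints, giving 1 match.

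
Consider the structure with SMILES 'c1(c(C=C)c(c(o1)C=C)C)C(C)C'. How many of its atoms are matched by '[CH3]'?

Check the 13 heavy atoms by environment: 1× o (aromatic, H0) → no; 4× c (aromatic, H0) → no; 3× C (H1) → no; 2× C (H2) → no; 3× C (H3) → match.
That gives 3 matching atoms.

3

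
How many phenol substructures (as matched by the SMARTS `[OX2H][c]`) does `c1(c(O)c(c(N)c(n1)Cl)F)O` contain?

[OX2H][c] is the SMARTS for a phenol: a hydroxyl oxygen attached to an aromatic carbon.
The molecule carries 2 separate instances of a hydroxyl group (-OH) meeting every constraint; each maps to a distinct set of atoms, giving 2 matches.

2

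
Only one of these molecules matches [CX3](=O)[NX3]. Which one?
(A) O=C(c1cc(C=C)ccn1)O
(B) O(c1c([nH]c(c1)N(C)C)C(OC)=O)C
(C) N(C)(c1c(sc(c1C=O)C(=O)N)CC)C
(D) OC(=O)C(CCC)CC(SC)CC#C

[CX3](=O)[NX3] describes a carbonyl carbon bonded to a trivalent nitrogen (an amide).
(A) has a carboxylic acid group (-C(=O)OH) but the carbonyl is bonded to O, not to an NX3 nitrogen.
(B) has a methyl-ester group (-C(=O)OCH3) but the carbonyl is bonded to O, not to an NX3 nitrogen.
(C) contains a primary amide (-C(=O)NH2), which satisfies every atom and bond constraint.
(D) has a carboxylic acid group (-C(=O)OH) but the carbonyl is bonded to O, not to an NX3 nitrogen.
So the answer is (C).

C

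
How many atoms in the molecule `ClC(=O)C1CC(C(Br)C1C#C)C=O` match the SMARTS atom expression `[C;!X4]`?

4

The query [C;!X4] means: aliphatic carbon that does not have four total connections.
Check the 13 heavy atoms by environment: 5× C (X4) → no; 2× C (X2) → match; 1× Br (X1) → no; 2× C (X3) → match; 2× O (X1) → no; 1× Cl (X1) → no.
Summing the matching environments: 2 + 2 = 4 matching atoms.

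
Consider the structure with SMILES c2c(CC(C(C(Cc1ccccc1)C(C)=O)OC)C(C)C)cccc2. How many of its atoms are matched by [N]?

0

Check the 25 heavy atoms by environment: 11× C → no; 12× c (aromatic) → no; 2× O → no.
No environment satisfies the query, so 0 matching atoms.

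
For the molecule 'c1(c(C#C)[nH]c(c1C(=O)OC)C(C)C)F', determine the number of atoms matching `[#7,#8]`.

The query [#7,#8] means: nitrogen or oxygen (comma = OR).
Check the 15 heavy atoms by environment: 1× n (aromatic) → match; 4× c (aromatic) → no; 7× C → no; 2× O → match; 1× F → no.
Summing the matching environments: 1 + 2 = 3 matching atoms.

3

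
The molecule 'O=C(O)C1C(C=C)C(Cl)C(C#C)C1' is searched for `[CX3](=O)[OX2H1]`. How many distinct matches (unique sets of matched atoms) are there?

[CX3](=O)[OX2H1] is the SMARTS for a carboxylic acid: an sp2 carbon double-bonded to O and single-bonded to an -OH oxygen.
Exactly one fragment in the molecule meets all constraints, giving 1 match.

1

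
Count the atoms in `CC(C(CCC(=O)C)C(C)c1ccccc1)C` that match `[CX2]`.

0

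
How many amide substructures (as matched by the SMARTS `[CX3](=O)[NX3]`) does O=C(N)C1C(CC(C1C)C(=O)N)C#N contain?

2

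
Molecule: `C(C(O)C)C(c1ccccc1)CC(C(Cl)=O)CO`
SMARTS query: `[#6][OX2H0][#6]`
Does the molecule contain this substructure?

The pattern [#6][OX2H0][#6] describes an aliphatic oxygen bridging two carbons with no H on the oxygen — an ether.
The closest candidate here is a hydroxyl group (-OH), but the oxygen has H1, not H0 bridging two carbons. No other fragment satisfies the full query, so there is no match.

No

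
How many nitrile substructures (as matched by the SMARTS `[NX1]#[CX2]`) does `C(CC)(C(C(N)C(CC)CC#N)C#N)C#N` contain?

3

[NX1]#[CX2] is the SMARTS for a nitrile: a nitrogen triple-bonded to a two-connected carbon.
The molecule carries 3 separate instances of a nitrile (-C#N) meeting every constraint; each maps to a distinct set of atoms, giving 3 matches.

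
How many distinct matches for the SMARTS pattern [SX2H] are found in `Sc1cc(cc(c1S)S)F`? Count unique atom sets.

3

[SX2H] is the SMARTS for a thiol: an aliphatic sulfur with two connections, one being H.
The molecule carries 3 separate instances of a thiol (-SH) meeting every constraint; each maps to a distinct set of atoms, giving 3 matches.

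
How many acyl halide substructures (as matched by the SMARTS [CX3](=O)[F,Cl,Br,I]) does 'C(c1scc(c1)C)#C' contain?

[CX3](=O)[F,Cl,Br,I] is the SMARTS for an acyl halide: a carbonyl carbon bonded to a halogen.
No fragment in the molecule satisfies every constraint, giving 0 matches.

0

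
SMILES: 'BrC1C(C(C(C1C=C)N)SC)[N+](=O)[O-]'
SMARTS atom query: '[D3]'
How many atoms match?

6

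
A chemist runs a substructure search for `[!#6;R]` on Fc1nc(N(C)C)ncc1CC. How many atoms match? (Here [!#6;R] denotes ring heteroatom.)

2

Check the 12 heavy atoms by environment: 2× n (aromatic, in 6-ring) → match; 4× c (aromatic, in 6-ring) → no; 4× C (acyclic) → no; 1× F (acyclic) → no; 1× N (acyclic) → no.
That gives 2 matching atoms.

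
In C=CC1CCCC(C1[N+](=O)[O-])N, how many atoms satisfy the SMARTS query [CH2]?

The query [CH2] means: aliphatic carbon with exactly two hydrogens.
Check the 12 heavy atoms by environment: 4× C (H1) → no; 4× C (H2) → match; 1× N (charge +1, H0) → no; 1× O (charge -1, H0) → no; 1× O (H0) → no; 1× N (H2) → no.
That gives 4 matching atoms.

4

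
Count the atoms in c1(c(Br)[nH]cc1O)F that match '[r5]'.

The query [r5] means: r5 matches atoms in a five-membered ring.
Check the 8 heavy atoms by environment: 1× n (aromatic, in 5-ring) → match; 4× c (aromatic, in 5-ring) → match; 1× O (acyclic) → no; 1× Br (acyclic) → no; 1× F (acyclic) → no.
Summing the matching environments: 1 + 4 = 5 matching atoms.

5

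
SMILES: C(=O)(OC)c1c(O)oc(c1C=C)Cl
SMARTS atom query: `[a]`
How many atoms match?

Check the 13 heavy atoms by environment: 1× o (aromatic) → match; 4× c (aromatic) → match; 1× Cl → no; 4× C → no; 3× O → no.
Summing the matching environments: 1 + 4 = 5 matching atoms.

5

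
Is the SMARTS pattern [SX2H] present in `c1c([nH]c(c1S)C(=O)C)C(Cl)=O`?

Yes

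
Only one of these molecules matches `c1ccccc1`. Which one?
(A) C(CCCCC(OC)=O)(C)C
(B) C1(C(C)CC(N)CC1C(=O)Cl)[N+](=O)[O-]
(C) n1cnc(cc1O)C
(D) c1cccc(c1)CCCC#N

c1ccccc1 describes six aromatic carbons in a ring (a benzene ring).
(A) has a methyl group (-CH3) but no six-membered all-carbon aromatic ring is present.
(B) has a methyl group (-CH3) but no six-membered all-carbon aromatic ring is present.
(C) has a methyl group (-CH3) but no six-membered all-carbon aromatic ring is present.
(D) contains a phenyl ring, which satisfies every atom and bond constraint.
So the answer is (D).

D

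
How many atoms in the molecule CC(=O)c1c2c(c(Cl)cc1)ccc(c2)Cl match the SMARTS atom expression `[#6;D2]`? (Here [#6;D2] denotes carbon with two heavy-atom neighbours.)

The query [#6;D2] means: any carbon bonded to exactly two heavy atoms.
Check the 15 heavy atoms by environment: 5× c (aromatic, D3) → no; 5× c (aromatic, D2) → match; 1× C (D3) → no; 1× O (D1) → no; 1× C (D1) → no; 2× Cl (D1) → no.
That gives 5 matching atoms.

5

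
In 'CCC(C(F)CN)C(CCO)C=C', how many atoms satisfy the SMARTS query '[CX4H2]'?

4

The query [CX4H2] means: sp3 carbon (X4) with exactly two hydrogens.
Check the 13 heavy atoms by environment: 4× C (H2, X4) → match; 3× C (H1, X4) → no; 1× C (H3, X4) → no; 1× O (H1, X2) → no; 1× N (H2, X3) → no; 1× C (H1, X3) → no; 1× C (H2, X3) → no; 1× F (H0, X1) → no.
That gives 4 matching atoms.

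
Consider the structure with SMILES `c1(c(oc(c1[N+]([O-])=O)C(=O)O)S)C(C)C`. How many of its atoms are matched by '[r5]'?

Check the 15 heavy atoms by environment: 1× o (aromatic, in 5-ring) → match; 4× c (aromatic, in 5-ring) → match; 4× C (acyclic) → no; 3× O (acyclic) → no; 1× N (charge +1, acyclic) → no; 1× O (charge -1, acyclic) → no; 1× S (acyclic) → no.
Summing the matching environments: 1 + 4 = 5 matching atoms.

5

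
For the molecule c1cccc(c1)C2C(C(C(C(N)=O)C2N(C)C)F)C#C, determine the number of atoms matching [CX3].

1

Check the 20 heavy atoms by environment: 7× C (X4) → no; 1× C (X3) → match; 1× O (X1) → no; 2× N (X3) → no; 6× c (aromatic, X3) → no; 2× C (X2) → no; 1× F (X1) → no.
That gives 1 matching atom.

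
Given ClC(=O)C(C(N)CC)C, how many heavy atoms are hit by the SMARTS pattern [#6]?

6

Check the 9 heavy atoms by environment: 6× C → match; 1× O → no; 1× Cl → no; 1× N → no.
That gives 6 matching atoms.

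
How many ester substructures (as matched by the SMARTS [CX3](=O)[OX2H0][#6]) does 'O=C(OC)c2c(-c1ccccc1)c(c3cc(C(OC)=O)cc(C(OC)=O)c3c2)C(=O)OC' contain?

4

[CX3](=O)[OX2H0][#6] is the SMARTS for an ester: a carbonyl carbon bonded to an oxygen that is itself bonded to carbon (no H on that O).
The molecule carries 4 separate instances of a methyl-ester group (-C(=O)OCH3) meeting every constraint; each maps to a distinct set of atoms, giving 4 matches.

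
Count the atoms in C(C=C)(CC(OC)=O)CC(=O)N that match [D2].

4

The query [D2] means: atom with exactly two heavy-atom neighbours.
Check the 12 heavy atoms by environment: 3× C (D2) → match; 3× C (D3) → no; 2× O (D1) → no; 1× N (D1) → no; 2× C (D1) → no; 1× O (D2) → match.
Summing the matching environments: 3 + 1 = 4 matching atoms.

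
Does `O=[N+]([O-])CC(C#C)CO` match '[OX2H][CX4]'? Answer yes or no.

The pattern [OX2H][CX4] describes a hydroxyl oxygen bound to an sp3 (X4) carbon — an aliphatic alcohol.
The molecule carries a hydroxyl group (-OH), whose atoms satisfy every constraint of the query, so the pattern matches.

Yes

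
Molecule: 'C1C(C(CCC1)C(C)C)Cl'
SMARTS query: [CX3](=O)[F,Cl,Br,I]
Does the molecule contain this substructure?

The pattern [CX3](=O)[F,Cl,Br,I] describes a carbonyl carbon bonded to a halogen — an acyl halide.
The closest candidate here is a chloro substituent, but the Cl is not on a carbonyl carbon. No other fragment satisfies the full query, so there is no match.

No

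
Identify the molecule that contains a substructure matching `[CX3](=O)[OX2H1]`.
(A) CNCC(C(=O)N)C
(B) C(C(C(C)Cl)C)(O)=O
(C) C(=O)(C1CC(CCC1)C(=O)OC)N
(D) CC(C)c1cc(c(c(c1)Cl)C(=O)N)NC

B

[CX3](=O)[OX2H1] describes an sp2 carbon double-bonded to O and single-bonded to an -OH oxygen (a carboxylic acid).
(A) has a primary amide (-C(=O)NH2) but the carbonyl is bonded to N, not to an -OH oxygen.
(B) contains a carboxylic acid group (-C(=O)OH), which satisfies every atom and bond constraint.
(C) has a primary amide (-C(=O)NH2) but the carbonyl is bonded to N, not to an -OH oxygen.
(D) has a primary amide (-C(=O)NH2) but the carbonyl is bonded to N, not to an -OH oxygen.
So the answer is (B).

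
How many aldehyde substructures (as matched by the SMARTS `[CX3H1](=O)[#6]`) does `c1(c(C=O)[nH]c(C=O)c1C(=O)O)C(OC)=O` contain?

2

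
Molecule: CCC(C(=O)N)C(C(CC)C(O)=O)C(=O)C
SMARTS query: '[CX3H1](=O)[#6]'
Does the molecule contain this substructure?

No

The pattern [CX3H1](=O)[#6] describes an sp2 carbon with one H, double-bonded to O and single-bonded to carbon — an aldehyde.
The closest candidate here is an acetyl/ketone group (-C(=O)CH3), but the carbonyl carbon has H0 (two carbon neighbours), not H1. No other fragment satisfies the full query, so there is no match.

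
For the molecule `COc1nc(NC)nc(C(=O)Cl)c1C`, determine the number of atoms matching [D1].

Check the 14 heavy atoms by environment: 2× n (aromatic, D2) → no; 4× c (aromatic, D3) → no; 3× C (D1) → match; 1× N (D2) → no; 1× O (D2) → no; 1× C (D3) → no; 1× O (D1) → match; 1× Cl (D1) → match.
Summing the matching environments: 3 + 1 + 1 = 5 matching atoms.

5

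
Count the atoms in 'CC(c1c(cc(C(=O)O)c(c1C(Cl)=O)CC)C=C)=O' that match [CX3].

5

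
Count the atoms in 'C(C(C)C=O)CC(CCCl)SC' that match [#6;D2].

5

Check the 12 heavy atoms by environment: 2× C (D1) → no; 2× C (D3) → no; 5× C (D2) → match; 1× S (D2) → no; 1× O (D1) → no; 1× Cl (D1) → no.
That gives 5 matching atoms.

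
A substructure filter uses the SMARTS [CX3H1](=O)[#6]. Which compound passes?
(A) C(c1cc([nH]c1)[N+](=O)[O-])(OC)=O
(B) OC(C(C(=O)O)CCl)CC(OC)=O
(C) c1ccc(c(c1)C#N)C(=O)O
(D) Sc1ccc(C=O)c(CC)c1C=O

D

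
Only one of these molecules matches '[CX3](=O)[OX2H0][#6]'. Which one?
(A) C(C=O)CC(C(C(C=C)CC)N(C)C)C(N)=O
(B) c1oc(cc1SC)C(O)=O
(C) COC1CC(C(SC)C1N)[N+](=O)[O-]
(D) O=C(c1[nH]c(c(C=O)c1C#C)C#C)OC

D

[CX3](=O)[OX2H0][#6] describes a carbonyl carbon bonded to an oxygen that is itself bonded to carbon (no H on that O) (an ester).
(A) has a primary amide (-C(=O)NH2) but the carbonyl is bonded to N, not to an O-C linkage.
(B) has a carboxylic acid group (-C(=O)OH) but the singly-bonded O carries H (OX2H1, not H0).
(C) has a methoxy ether (-OCH3) but the ether oxygen is not adjacent to a C=O carbon.
(D) contains a methyl-ester group (-C(=O)OCH3), which satisfies every atom and bond constraint.
So the answer is (D).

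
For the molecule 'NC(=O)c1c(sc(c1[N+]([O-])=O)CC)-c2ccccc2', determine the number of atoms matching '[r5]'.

5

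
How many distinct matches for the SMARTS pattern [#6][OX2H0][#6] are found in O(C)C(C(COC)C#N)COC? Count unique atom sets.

3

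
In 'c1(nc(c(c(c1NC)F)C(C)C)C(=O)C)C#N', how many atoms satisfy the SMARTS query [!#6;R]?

Check the 17 heavy atoms by environment: 1× n (aromatic, in 6-ring) → match; 5× c (aromatic, in 6-ring) → no; 2× N (acyclic) → no; 7× C (acyclic) → no; 1× O (acyclic) → no; 1× F (acyclic) → no.
That gives 1 matching atom.

1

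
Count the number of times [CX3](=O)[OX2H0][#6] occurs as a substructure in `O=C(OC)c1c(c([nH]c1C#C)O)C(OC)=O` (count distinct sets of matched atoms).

[CX3](=O)[OX2H0][#6] is the SMARTS for an ester: a carbonyl carbon bonded to an oxygen that is itself bonded to carbon (no H on that O).
The molecule carries 2 separate instances of a methyl-ester group (-C(=O)OCH3) meeting every constraint; each maps to a distinct set of atoms, giving 2 matches.

2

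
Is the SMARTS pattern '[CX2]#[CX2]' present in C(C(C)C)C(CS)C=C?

No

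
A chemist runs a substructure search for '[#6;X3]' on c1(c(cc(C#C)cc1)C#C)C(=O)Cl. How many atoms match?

7

The query [#6;X3] means: any carbon (aromatic or not) with three total connections.
Check the 13 heavy atoms by environment: 6× c (aromatic, X3) → match; 1× C (X3) → match; 1× O (X1) → no; 1× Cl (X1) → no; 4× C (X2) → no.
Summing the matching environments: 6 + 1 = 7 matching atoms.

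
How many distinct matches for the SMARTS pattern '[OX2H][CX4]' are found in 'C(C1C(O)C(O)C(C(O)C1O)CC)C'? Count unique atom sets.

4

[OX2H][CX4] is the SMARTS for an aliphatic alcohol: a hydroxyl oxygen bound to an sp3 (X4) carbon.
The molecule carries 4 separate instances of a hydroxyl group (-OH) meeting every constraint; each maps to a distinct set of atoms, giving 4 matches.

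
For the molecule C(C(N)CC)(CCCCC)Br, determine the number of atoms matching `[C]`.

9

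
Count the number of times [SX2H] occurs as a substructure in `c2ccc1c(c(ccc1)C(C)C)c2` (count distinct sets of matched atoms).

0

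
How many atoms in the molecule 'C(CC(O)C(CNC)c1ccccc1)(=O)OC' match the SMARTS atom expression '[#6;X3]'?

The query [#6;X3] means: any carbon (aromatic or not) with three total connections.
Check the 17 heavy atoms by environment: 6× C (X4) → no; 6× c (aromatic, X3) → match; 2× O (X2) → no; 1× N (X3) → no; 1× C (X3) → match; 1× O (X1) → no.
Summing the matching environments: 6 + 1 = 7 matching atoms.

7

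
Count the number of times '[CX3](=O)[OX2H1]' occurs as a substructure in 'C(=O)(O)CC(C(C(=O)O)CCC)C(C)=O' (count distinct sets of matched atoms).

2

[CX3](=O)[OX2H1] is the SMARTS for a carboxylic acid: an sp2 carbon double-bonded to O and single-bonded to an -OH oxygen.
The molecule carries 2 separate instances of a carboxylic acid group (-C(=O)OH) meeting every constraint; each maps to a distinct set of atoms, giving 2 matches.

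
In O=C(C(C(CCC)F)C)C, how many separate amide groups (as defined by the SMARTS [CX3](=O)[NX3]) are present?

0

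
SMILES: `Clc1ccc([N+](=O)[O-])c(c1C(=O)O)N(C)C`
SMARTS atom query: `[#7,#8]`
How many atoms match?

6

The query [#7,#8] means: nitrogen or oxygen (comma = OR).
Check the 16 heavy atoms by environment: 6× c (aromatic) → no; 1× N (charge +1) → match; 1× O (charge -1) → match; 3× O → match; 1× Cl → no; 1× N → match; 3× C → no.
Summing the matching environments: 1 + 1 + 3 + 1 = 6 matching atoms.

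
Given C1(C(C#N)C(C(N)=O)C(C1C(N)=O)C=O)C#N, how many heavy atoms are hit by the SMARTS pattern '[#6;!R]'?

Check the 17 heavy atoms by environment: 5× C (in 5-ring) → no; 5× C (acyclic) → match; 3× O (acyclic) → no; 4× N (acyclic) → no.
That gives 5 matching atoms.

5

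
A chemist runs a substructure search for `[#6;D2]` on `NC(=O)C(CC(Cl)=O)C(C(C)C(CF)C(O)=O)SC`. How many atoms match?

2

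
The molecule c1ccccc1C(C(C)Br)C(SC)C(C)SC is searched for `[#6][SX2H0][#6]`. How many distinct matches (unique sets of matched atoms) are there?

2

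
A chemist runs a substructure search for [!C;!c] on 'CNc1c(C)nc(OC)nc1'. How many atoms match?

The query [!C;!c] means: neither aliphatic nor aromatic carbon — same as [!#6].
Check the 11 heavy atoms by environment: 2× n (aromatic) → match; 4× c (aromatic) → no; 1× N → match; 3× C → no; 1× O → match.
Summing the matching environments: 2 + 1 + 1 = 4 matching atoms.

4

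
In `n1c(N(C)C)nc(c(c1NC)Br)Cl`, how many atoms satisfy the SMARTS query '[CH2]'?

0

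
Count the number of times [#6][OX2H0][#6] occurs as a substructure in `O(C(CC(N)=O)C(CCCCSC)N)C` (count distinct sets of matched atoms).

1

[#6][OX2H0][#6] is the SMARTS for an ether: an aliphatic oxygen bridging two carbons with no H on the oxygen.
Exactly one fragment in the molecule meets all constraints, giving 1 match.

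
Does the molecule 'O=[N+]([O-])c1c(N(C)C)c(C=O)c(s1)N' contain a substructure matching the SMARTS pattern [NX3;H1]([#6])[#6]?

The pattern [NX3;H1]([#6])[#6] describes a trivalent nitrogen with one H, bonded to two carbons — a secondary amine.
The closest candidate here is a dimethylamino group (-N(CH3)2), but the nitrogen has H0, not H1. No other fragment satisfies the full query, so there is no match.

No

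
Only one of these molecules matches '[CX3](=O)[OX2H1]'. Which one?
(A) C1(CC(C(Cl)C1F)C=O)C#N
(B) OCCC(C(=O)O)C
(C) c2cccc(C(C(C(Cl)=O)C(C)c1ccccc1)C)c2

[CX3](=O)[OX2H1] describes an sp2 carbon double-bonded to O and single-bonded to an -OH oxygen (a carboxylic acid).
(A) has an aldehyde (-CHO) but there is no singly-bonded oxygen on the carbonyl carbon.
(B) contains a carboxylic acid group (-C(=O)OH), which satisfies every atom and bond constraint.
(C) has an acyl chloride (-C(=O)Cl) but the carbonyl is bonded to Cl, not to an -OH oxygen.
So the answer is (B).

B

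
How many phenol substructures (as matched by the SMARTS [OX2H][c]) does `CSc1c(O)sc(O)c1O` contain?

3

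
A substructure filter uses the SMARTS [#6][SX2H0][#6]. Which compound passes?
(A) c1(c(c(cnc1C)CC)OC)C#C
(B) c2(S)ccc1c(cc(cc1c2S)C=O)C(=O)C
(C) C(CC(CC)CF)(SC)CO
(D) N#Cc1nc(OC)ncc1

C

[#6][SX2H0][#6] describes an aliphatic sulfur bridging two carbons with no H on the sulfur (a thioether).
(A) has a methoxy ether (-OCH3) but the bridging atom is O, not S.
(B) has a thiol (-SH) but the sulfur has H1, not H0 bridging two carbons.
(C) contains a methylthio ether (-SCH3), which satisfies every atom and bond constraint.
(D) has a methoxy ether (-OCH3) but the bridging atom is O, not S.
So the answer is (C).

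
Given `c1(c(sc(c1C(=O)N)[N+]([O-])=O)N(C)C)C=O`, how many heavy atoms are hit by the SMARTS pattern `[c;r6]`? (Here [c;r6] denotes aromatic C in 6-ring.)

The query [c;r6] means: aromatic carbon that belongs to a six-membered ring.
Check the 16 heavy atoms by environment: 1× s (aromatic, in 5-ring) → no; 4× c (aromatic, in 5-ring) → no; 2× N (acyclic) → no; 4× C (acyclic) → no; 3× O (acyclic) → no; 1× N (charge +1, acyclic) → no; 1× O (charge -1, acyclic) → no.
No environment satisfies the query, so 0 matching atoms.

0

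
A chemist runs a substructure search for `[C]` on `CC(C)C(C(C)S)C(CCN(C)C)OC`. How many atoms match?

12

The query [C] means: uppercase C matches aliphatic (non-aromatic) carbon only.
Check the 15 heavy atoms by environment: 12× C → match; 1× N → no; 1× S → no; 1× O → no.
That gives 12 matching atoms.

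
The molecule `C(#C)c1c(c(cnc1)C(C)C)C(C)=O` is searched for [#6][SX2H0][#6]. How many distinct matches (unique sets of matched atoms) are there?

[#6][SX2H0][#6] is the SMARTS for a thioether: an aliphatic sulfur bridging two carbons with no H on the sulfur.
No fragment in the molecule satisfies every constraint, giving 0 matches.

0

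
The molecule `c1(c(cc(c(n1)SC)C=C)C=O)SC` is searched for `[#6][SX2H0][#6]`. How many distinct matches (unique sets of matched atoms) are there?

2

[#6][SX2H0][#6] is the SMARTS for a thioether: an aliphatic sulfur bridging two carbons with no H on the sulfur.
The molecule carries 2 separate instances of a methylthio ether (-SCH3) meeting every constraint; each maps to a distinct set of atoms, giving 2 matches.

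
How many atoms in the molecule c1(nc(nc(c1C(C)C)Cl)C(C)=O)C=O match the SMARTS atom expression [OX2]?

The query [OX2] means: aliphatic oxygen with two total connections — ether, hydroxyl, or ester single-bond O.
Check the 15 heavy atoms by environment: 2× n (aromatic, X2) → no; 4× c (aromatic, X3) → no; 4× C (X4) → no; 2× C (X3) → no; 2× O (X1) → no; 1× Cl (X1) → no.
No environment satisfies the query, so 0 matching atoms.

0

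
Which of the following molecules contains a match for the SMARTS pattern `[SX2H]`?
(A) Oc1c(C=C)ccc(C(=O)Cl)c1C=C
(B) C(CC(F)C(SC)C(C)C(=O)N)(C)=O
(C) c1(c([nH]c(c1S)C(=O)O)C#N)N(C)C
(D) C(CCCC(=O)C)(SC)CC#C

C

[SX2H] describes an aliphatic sulfur with two connections, one being H (a thiol).
(A) has a hydroxyl group (-OH) but it is an -OH, not an -SH.
(B) has a methylthio ether (-SCH3) but the sulfur has H0 (bonded to two carbons), not H1.
(C) contains a thiol (-SH), which satisfies every atom and bond constraint.
(D) has a methylthio ether (-SCH3) but the sulfur has H0 (bonded to two carbons), not H1.
So the answer is (C).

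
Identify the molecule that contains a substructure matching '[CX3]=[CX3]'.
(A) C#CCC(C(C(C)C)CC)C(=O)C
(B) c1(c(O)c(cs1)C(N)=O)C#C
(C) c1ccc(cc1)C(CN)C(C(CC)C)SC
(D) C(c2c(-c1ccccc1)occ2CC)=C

D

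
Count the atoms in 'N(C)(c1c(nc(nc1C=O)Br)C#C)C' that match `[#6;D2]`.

The query [#6;D2] means: any carbon bonded to exactly two heavy atoms.
Check the 14 heavy atoms by environment: 2× n (aromatic, D2) → no; 4× c (aromatic, D3) → no; 2× C (D2) → match; 3× C (D1) → no; 1× N (D3) → no; 1× Br (D1) → no; 1× O (D1) → no.
That gives 2 matching atoms.

2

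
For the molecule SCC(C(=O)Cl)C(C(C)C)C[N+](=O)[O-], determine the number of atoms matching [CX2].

0

The query [CX2] means: C with X2: aliphatic carbon with exactly 2 total connections.
Check the 14 heavy atoms by environment: 7× C (X4) → no; 1× S (X2) → no; 1× C (X3) → no; 2× O (X1) → no; 1× Cl (X1) → no; 1× N (charge +1, X3) → no; 1× O (charge -1, X1) → no.
No environment satisfies the query, so 0 matching atoms.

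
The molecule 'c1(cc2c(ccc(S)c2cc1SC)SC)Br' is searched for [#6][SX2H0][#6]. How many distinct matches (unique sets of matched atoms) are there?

[#6][SX2H0][#6] is the SMARTS for a thioether: an aliphatic sulfur bridging two carbons with no H on the sulfur.
The molecule carries 2 separate instances of a methylthio ether (-SCH3) meeting every constraint; each maps to a distinct set of atoms, giving 2 matches.

2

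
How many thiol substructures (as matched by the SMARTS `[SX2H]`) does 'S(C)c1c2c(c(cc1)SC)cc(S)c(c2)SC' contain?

1

[SX2H] is the SMARTS for a thiol: an aliphatic sulfur with two connections, one being H.
Exactly one fragment in the molecule meets all constraints, giving 1 match.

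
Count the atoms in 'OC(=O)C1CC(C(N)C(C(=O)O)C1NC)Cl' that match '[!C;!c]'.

The query [!C;!c] means: neither aliphatic nor aromatic carbon — same as [!#6].
Check the 16 heavy atoms by environment: 9× C → no; 4× O → match; 2× N → match; 1× Cl → match.
Summing the matching environments: 4 + 2 + 1 = 7 matching atoms.

7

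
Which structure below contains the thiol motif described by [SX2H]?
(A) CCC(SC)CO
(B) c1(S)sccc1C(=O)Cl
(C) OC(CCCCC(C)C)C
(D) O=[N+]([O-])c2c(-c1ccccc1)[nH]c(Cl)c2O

B

[SX2H] describes an aliphatic sulfur with two connections, one being H (a thiol).
(A) has a hydroxyl group (-OH) but it is an -OH, not an -SH.
(B) contains a thiol (-SH), which satisfies every atom and bond constraint.
(C) has a hydroxyl group (-OH) but it is an -OH, not an -SH.
(D) has a hydroxyl group (-OH) but it is an -OH, not an -SH.
So the answer is (B).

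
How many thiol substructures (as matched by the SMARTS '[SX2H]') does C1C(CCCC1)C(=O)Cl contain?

0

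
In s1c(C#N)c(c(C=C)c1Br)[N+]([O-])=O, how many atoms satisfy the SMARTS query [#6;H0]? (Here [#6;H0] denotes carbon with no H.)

The query [#6;H0] means: any carbon with no attached hydrogen.
Check the 13 heavy atoms by environment: 1× s (aromatic, H0) → no; 4× c (aromatic, H0) → match; 1× C (H0) → match; 1× N (H0) → no; 1× Br (H0) → no; 1× C (H1) → no; 1× C (H2) → no; 1× N (charge +1, H0) → no; 1× O (charge -1, H0) → no; 1× O (H0) → no.
Summing the matching environments: 4 + 1 = 5 matching atoms.

5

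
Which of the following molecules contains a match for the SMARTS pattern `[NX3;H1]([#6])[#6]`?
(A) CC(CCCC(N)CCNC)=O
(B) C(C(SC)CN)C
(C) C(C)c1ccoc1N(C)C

A

[NX3;H1]([#6])[#6] describes a trivalent nitrogen with one H, bonded to two carbons (a secondary amine).
(A) contains an N-methylamino group (-NHCH3), which satisfies every atom and bond constraint.
(B) has a primary amino group (-NH2) but the nitrogen has H2 and only one carbon neighbour.
(C) has a dimethylamino group (-N(CH3)2) but the nitrogen has H0, not H1.
So the answer is (A).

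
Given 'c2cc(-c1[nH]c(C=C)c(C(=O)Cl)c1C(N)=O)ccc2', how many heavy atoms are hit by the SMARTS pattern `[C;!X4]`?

4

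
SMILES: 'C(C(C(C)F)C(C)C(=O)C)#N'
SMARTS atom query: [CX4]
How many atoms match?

6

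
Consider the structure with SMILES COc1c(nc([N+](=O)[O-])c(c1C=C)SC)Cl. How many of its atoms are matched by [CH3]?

2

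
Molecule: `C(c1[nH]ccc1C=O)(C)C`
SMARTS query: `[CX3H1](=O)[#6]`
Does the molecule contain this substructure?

Yes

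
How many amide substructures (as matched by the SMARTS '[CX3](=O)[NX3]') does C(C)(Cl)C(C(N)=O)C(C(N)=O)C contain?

2

[CX3](=O)[NX3] is the SMARTS for an amide: a carbonyl carbon bonded to a trivalent nitrogen.
The molecule carries 2 separate instances of a primary amide (-C(=O)NH2) meeting every constraint; each maps to a distinct set of atoms, giving 2 matches.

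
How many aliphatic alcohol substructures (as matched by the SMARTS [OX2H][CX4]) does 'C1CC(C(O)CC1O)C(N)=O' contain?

[OX2H][CX4] is the SMARTS for an aliphatic alcohol: a hydroxyl oxygen bound to an sp3 (X4) carbon.
The molecule carries 2 separate instances of a hydroxyl group (-OH) meeting every constraint; each maps to a distinct set of atoms, giving 2 matches.

2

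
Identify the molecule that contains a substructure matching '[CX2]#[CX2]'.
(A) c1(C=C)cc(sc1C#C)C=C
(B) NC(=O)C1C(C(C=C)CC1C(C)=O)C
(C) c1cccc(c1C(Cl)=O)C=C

A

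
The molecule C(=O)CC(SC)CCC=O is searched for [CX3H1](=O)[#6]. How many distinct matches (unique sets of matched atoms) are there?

2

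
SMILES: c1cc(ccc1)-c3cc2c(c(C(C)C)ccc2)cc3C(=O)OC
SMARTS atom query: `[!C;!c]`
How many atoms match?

2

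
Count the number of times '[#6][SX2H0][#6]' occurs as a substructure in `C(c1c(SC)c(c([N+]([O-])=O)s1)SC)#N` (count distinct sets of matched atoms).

2

[#6][SX2H0][#6] is the SMARTS for a thioether: an aliphatic sulfur bridging two carbons with no H on the sulfur.
The molecule carries 2 separate instances of a methylthio ether (-SCH3) meeting every constraint; each maps to a distinct set of atoms, giving 2 matches.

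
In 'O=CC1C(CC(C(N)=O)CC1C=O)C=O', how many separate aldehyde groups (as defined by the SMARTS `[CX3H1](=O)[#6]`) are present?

[CX3H1](=O)[#6] is the SMARTS for an aldehyde: an sp2 carbon with one H, double-bonded to O and single-bonded to carbon.
The molecule carries 3 separate instances of an aldehyde (-CHO) meeting every constraint; each maps to a distinct set of atoms, giving 3 matches.

3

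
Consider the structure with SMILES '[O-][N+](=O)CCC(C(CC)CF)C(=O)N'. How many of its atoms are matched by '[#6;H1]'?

2

The query [#6;H1] means: any carbon bearing exactly one hydrogen.
Check the 14 heavy atoms by environment: 4× C (H2) → no; 2× C (H1) → match; 1× N (charge +1, H0) → no; 1× O (charge -1, H0) → no; 2× O (H0) → no; 1× C (H3) → no; 1× F (H0) → no; 1× C (H0) → no; 1× N (H2) → no.
That gives 2 matching atoms.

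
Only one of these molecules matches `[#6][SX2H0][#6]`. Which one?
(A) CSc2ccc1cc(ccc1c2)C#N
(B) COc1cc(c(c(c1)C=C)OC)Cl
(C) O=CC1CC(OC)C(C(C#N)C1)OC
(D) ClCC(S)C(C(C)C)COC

[#6][SX2H0][#6] describes an aliphatic sulfur bridging two carbons with no H on the sulfur (a thioether).
(A) contains a methylthio ether (-SCH3), which satisfies every atom and bond constraint.
(B) has a methoxy ether (-OCH3) but the bridging atom is O, not S.
(C) has a methoxy ether (-OCH3) but the bridging atom is O, not S.
(D) has a thiol (-SH) but the sulfur has H1, not H0 bridging two carbons.
So the answer is (A).

A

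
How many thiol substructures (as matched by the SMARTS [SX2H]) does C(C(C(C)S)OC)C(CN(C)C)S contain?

2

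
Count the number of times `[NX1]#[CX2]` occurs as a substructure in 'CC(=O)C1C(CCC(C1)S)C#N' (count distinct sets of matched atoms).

1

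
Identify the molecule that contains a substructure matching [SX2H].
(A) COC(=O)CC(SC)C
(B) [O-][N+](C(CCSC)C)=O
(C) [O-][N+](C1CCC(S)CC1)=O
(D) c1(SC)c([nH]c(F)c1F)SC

C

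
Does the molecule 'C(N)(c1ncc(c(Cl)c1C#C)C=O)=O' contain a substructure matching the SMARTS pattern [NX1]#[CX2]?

The pattern [NX1]#[CX2] describes a nitrogen triple-bonded to a two-connected carbon — a nitrile.
The closest candidate here is a primary amide (-C(=O)NH2), but the nitrogen is NX3, not NX1. No other fragment satisfies the full query, so there is no match.

No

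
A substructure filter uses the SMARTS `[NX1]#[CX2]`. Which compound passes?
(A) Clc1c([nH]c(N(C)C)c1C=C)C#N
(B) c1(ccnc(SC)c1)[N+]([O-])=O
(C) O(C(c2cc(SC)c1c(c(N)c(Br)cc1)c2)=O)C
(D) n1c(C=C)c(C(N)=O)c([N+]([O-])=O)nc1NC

A

[NX1]#[CX2] describes a nitrogen triple-bonded to a two-connected carbon (a nitrile).
(A) contains a nitrile (-C#N), which satisfies every atom and bond constraint.
(B) has a nitro group (-[N+](=O)[O-]) but there is no C#N triple bond.
(C) has a primary amino group (-NH2) but the nitrogen is NX3 (three connections), not NX1 triple-bonded.
(D) has a nitro group (-[N+](=O)[O-]) but there is no C#N triple bond.
So the answer is (A).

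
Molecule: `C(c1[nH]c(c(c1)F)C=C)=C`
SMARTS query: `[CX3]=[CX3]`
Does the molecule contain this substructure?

The pattern [CX3]=[CX3] describes a non-aromatic C=C double bond between two sp2 carbons — an alkene.
The molecule carries a vinyl group (-CH=CH2), whose atoms satisfy every constraint of the query, so the pattern matches.

Yes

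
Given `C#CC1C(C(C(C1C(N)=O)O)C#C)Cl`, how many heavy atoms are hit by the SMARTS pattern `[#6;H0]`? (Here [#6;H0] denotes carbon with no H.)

3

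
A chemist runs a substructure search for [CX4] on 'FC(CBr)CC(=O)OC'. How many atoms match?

The query [CX4] means: C with X4: aliphatic carbon with exactly 4 total connections (bonds + H).
Check the 9 heavy atoms by environment: 4× C (X4) → match; 1× Br (X1) → no; 1× C (X3) → no; 1× O (X1) → no; 1× O (X2) → no; 1× F (X1) → no.
That gives 4 matching atoms.

4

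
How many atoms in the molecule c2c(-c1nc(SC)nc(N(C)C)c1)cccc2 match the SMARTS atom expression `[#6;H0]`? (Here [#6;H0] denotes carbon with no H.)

4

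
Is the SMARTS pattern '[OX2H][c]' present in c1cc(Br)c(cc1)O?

The pattern [OX2H][c] describes a hydroxyl oxygen attached to an aromatic carbon — a phenol.
The molecule carries a hydroxyl group (-OH), whose atoms satisfy every constraint of the query, so the pattern matches.

Yes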